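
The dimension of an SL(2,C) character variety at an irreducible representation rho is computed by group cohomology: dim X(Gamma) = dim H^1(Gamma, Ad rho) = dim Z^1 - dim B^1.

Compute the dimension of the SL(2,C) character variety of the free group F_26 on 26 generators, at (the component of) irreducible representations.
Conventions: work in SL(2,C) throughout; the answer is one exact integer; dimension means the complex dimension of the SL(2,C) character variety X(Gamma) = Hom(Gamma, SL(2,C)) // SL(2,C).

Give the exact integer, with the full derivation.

Gamma = F_26 has 26 generators and no relators.
A cocycle picks one sl_2 vector per generator freely, giving dim Z^1 = 3*26 = 78.
Irreducibility makes the coboundary map sl_2 -> Z^1 injective (trivial centralizer), so dim B^1 = 3.
dim H^1 = 78 - 3 = 75, which is dim X.

75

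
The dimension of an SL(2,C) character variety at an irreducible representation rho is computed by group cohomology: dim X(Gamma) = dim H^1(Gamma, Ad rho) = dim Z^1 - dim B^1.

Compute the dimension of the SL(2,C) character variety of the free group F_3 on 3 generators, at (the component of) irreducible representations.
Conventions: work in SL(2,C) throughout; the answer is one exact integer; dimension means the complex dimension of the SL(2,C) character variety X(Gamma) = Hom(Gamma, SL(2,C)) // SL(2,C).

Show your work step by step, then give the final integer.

Here Gamma is free of rank 3 — no relator constrains a cocycle.
A cocycle picks one sl_2 vector per generator freely, giving dim Z^1 = 3*3 = 9.
dim B^1 = 3: the coboundary map is injective because an irreducible image has centralizer 0 in sl_2.
Therefore dim X = 9 - 3 = 6.

6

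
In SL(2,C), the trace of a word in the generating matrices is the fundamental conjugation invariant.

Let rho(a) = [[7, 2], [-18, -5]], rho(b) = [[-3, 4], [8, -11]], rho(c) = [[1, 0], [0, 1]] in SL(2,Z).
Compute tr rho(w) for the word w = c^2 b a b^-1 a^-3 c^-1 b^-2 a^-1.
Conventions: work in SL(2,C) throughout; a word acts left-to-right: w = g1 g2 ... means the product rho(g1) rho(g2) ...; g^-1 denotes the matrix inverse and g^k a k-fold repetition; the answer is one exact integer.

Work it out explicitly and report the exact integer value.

rho(c) = [[1, 0], [0, 1]]
... * rho(c) = [[1, 0], [0, 1]]  ->  [[1, 0], [0, 1]]
... * rho(b) = [[-3, 4], [8, -11]]  ->  [[-3, 4], [8, -11]]
... * rho(a) = [[7, 2], [-18, -5]]  ->  [[-93, -26], [254, 71]]
... * rho(b^-1) = [[-11, -4], [-8, -3]]  ->  [[1231, 450], [-3362, -1229]]
... * rho(a^-1) = [[-5, -2], [18, 7]]  ->  [[1945, 688], [-5312, -1879]]
... * rho(a^-1) = [[-5, -2], [18, 7]]  ->  [[2659, 926], [-7262, -2529]]
... * rho(a^-1) = [[-5, -2], [18, 7]]  ->  [[3373, 1164], [-9212, -3179]]
... * rho(c^-1) = [[1, 0], [0, 1]]  ->  [[3373, 1164], [-9212, -3179]]
... * rho(b^-1) = [[-11, -4], [-8, -3]]  ->  [[-46415, -16984], [126764, 46385]]
... * rho(b^-1) = [[-11, -4], [-8, -3]]  ->  [[646437, 236612], [-1765484, -646211]]
... * rho(a^-1) = [[-5, -2], [18, 7]]  ->  [[1026831, 363410], [-2804378, -992509]]
tr = 1026831 + -992509 = 34322

34322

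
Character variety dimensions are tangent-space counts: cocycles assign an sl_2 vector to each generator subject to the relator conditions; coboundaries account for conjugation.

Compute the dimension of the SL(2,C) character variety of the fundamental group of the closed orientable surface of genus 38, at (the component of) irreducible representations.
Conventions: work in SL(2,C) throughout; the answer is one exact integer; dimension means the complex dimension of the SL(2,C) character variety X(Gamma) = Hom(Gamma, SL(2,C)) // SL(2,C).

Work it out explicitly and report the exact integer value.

222

pi_1 of the closed genus-38 surface has 76 generators bound by the single product-of-commutators relator.
A cocycle assigns one sl_2 vector per generator subject to the relator condition d_2(z) = 0: dim of the unconstrained space is 3*2g = 228.
H^2 = coker(d_2) is dual to H^0 = 0 at irreducible rho (Poincare duality), so d_2 is onto: dim Z^1 = 225.
dim B^1 = 3 (coboundaries, injective at irreducible rho).
dim H^1 = 225 - 3 = 222 = dim X.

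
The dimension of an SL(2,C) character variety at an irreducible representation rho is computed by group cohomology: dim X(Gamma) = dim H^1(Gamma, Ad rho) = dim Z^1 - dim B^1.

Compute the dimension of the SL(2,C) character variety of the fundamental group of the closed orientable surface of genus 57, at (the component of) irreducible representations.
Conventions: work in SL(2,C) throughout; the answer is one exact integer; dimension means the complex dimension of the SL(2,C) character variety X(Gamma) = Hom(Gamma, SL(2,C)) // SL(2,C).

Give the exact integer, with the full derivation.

336

pi_1 of the closed genus-57 surface has 114 generators bound by the single product-of-commutators relator.
Unconstrained cocycle data is one sl_2 vector per generator (342 dimensions), cut by the relator condition d_2(z) = 0.
d_2 is surjective at irreducible rho (its cokernel H^2 is dual to H^0 = 0), so dim Z^1 = 342 - 3 = 339.
Coboundaries contribute dim B^1 = 3 (injective at irreducible rho).
dim H^1 = 339 - 3 = 336 = dim X.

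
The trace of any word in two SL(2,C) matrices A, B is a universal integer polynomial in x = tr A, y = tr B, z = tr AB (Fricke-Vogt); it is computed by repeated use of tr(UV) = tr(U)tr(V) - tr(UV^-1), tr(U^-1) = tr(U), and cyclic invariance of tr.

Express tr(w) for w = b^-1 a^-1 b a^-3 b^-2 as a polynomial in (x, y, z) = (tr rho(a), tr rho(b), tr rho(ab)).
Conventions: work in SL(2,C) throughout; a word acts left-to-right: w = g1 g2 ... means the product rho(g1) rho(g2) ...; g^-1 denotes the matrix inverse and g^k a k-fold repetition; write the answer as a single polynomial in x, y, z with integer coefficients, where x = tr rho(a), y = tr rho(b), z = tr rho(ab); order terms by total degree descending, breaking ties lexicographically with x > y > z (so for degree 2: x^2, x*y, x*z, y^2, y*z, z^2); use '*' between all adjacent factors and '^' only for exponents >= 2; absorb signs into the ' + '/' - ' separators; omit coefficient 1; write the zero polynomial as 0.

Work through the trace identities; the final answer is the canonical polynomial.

x^3*y^3*z - x^4*y^2 - x^2*y^4 - x^2*y^2*z^2 - x*y^3*z + 5*x^2*y^2 + x^2*z^2 + y^4 + y^2*z^2 - x*y*z - x^2 - 4*y^2 - z^2 + 2

trace(b^-1) = trace(b) = y
next, trace(b^-1 a) = trace(a)*trace(b) - trace(a b) = x*y - z
and trace(a^-1 b^-1) = trace(b^-1)*trace(a) - trace(b^-1 a) = z
trace(a^-1 b^-2) = trace(a^-1 b^-1)*trace(b) - trace(a^-1) = y*z - x
and trace(b^-2) = trace(b^-1)*trace(b) - trace(1) = y^2 - 2
next, trace(a^-2 b^-2) = trace(a^-1 b^-2)*trace(a) - trace(a^-1 b^-2 a) = x*y*z - x^2 - y^2 + 2
trace(a b a) = trace(a)*trace(b a) - trace(b) = x*z - y
trace(a b a b) = trace(b a)*trace(b a) - trace(1)   [split at repeated b] = z^2 - 2
next, trace(b^-1 a b a) = trace(a b a)*trace(b) - trace(a b a b) = x*y*z - y^2 - z^2 + 2
and trace(a^-1 b^-1 a b) = trace(b^-1 a b)*trace(a) - trace(b^-1 a b a) = -x*y*z + x^2 + y^2 + z^2 - 2
next, trace(b^-1 a b a^-2) = trace(a^-1 b^-1 a b)*trace(a) - trace(a^-1 b^-1 a b a) = -x^2*y*z + x^3 + x*y^2 + x*z^2 - 3*x
next, trace(a b a^-2 b^-2) = trace(b^-1 a b a^-2)*trace(b) - trace(b^-1 a b a^-2 b) = -x^2*y^2*z + x^3*y + x*y^3 + x*y*z^2 - 4*x*y + z
and trace(b a^-2 b^-3 a) = trace(a b a^-2 b^-2)*trace(b) - trace(a b a^-2 b^-1) = -x^2*y^3*z + x^3*y^2 + x*y^4 + x*y^2*z^2 + x^2*y*z - x^3 - 5*x*y^2 - x*z^2 + y*z + 3*x
next, trace(a^-1 b^-3 a^-1 b a^-1) = trace(b a^-2 b^-3)*trace(a) - trace(b a^-2 b^-3 a) = x^2*y^3*z - x^3*y^2 - x*y^4 - x*y^2*z^2 + 4*x*y^2 + x*z^2 - y*z - x
trace(a b a^-1 b^-2) = trace(b^-1 a b a^-1)*trace(b) - trace(b^-1 a b a^-1 b) = -x*y^2*z + x^2*y + y^3 + y*z^2 - 3*y
trace(b a^-1 b^-3 a) = trace(a b a^-1 b^-2)*trace(b) - trace(a b a^-1 b^-1) = -x*y^3*z + x^2*y^2 + y^4 + y^2*z^2 + x*y*z - x^2 - 4*y^2 - z^2 + 2
next, trace(a^-1 b^-3 a^-1 b) = trace(b a^-1 b^-3)*trace(a) - trace(b a^-1 b^-3 a) = x*y^3*z - x^2*y^2 - y^4 - y^2*z^2 + 4*y^2 + z^2 - 2
and trace(b^-1 a^-1 b a^-3 b^-2) = trace(a^-1 b^-3 a^-1 b a^-1)*trace(a) - trace(a^-1 b^-3 a^-1 b) = x^3*y^3*z - x^4*y^2 - x^2*y^4 - x^2*y^2*z^2 - x*y^3*z + 5*x^2*y^2 + x^2*z^2 + y^4 + y^2*z^2 - x*y*z - x^2 - 4*y^2 - z^2 + 2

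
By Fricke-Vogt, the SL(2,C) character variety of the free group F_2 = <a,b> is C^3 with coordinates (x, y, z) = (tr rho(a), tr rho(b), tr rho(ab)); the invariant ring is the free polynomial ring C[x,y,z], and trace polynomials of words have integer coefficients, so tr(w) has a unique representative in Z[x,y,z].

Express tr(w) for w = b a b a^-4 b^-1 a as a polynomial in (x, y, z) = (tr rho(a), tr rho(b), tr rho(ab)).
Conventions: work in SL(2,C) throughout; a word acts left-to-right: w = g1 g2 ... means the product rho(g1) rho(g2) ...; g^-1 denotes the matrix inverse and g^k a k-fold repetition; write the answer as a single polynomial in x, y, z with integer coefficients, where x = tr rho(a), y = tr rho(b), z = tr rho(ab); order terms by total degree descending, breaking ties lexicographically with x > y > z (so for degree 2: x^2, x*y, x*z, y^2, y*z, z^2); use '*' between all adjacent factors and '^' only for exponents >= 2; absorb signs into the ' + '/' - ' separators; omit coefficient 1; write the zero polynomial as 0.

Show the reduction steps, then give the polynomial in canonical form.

trace(b a b) = trace(b) * trace(a b) - trace(a) = y*z - x
trace(b a b a) = trace(a b) * trace(a b) - trace(1) = z^2 - 2
apply: trace(a^-1 b a b) = trace(b a b) * trace(a) - trace(b a b a) = x*y*z - x^2 - z^2 + 2
trace(b a b a^-2) = trace(a^-1 b a b) * trace(a) - trace(a^-1 b a b a) = x^2*y*z - x^3 - x*z^2 - y*z + 3*x
trace(a b a) = trace(a) * trace(b a) - trace(b) = x*z - y
trace(b a b a b) = trace(b) * trace(a b a b) - trace(a b a) = y*z^2 - x*z - y
trace(b a b a b a) = trace(a b) * trace(a b a b) - trace(a^-1 b^-1) = z^3 - 3*z
trace(a^-1 b a b a b) = trace(b a b a b) * trace(a) - trace(b a b a b a) = x*y*z^2 - x^2*z - z^3 - x*y + 3*z
trace(a^-1 b a b a b a^-1) = trace(a^-1 b a b a b) * trace(a) - trace(a^-1 b a b a b a) = x^2*y*z^2 - x^3*z - x*z^3 - x^2*y - y*z^2 + 4*x*z + y
trace(a b a b a^-3 b) = trace(a^-1 b a b a b a^-1) * trace(a) - trace(a^-1 b a b a b) = x^3*y*z^2 - x^4*z - x^2*z^3 - x^3*y - 2*x*y*z^2 + 5*x^2*z + z^3 + 2*x*y - 3*z
apply: trace(a^-2 b^-1 a b a b a^-1) = trace(a b a b a^-3) * trace(b) - trace(a b a b a^-3 b) = -x^3*y*z^2 + x^4*z + x^2*y^2*z + x^2*z^3 + x*y*z^2 - 5*x^2*z - y^2*z - z^3 + x*y + 3*z
trace(a b a b a) = trace(a) * trace(b a b a) - trace(b a b) = x*z^2 - y*z - x
trace(b^-1 a b a b a) = trace(a b a b a) * trace(b) - trace(a b a b a b) = x*y*z^2 - y^2*z - z^3 - x*y + 3*z
trace(b^-1 a b a b a^-1) = trace(b^-1 a b a b) * trace(a) - trace(b^-1 a b a b a) = -x*y*z^2 + x^2*z + y^2*z + z^3 - 3*z
trace(a^-2 b^-1 a b a b) = trace(b^-1 a b a b a^-1) * trace(a) - trace(b^-1 a b a b) = -x^2*y*z^2 + x^3*z + x*y^2*z + x*z^3 - 4*x*z + y
trace(b a b a^-4 b^-1 a) = trace(a^-2 b^-1 a b a b a^-1) * trace(a) - trace(a^-2 b^-1 a b a b) = -x^4*y*z^2 + x^5*z + x^3*y^2*z + x^3*z^3 + 2*x^2*y*z^2 - 6*x^3*z - 2*x*y^2*z - 2*x*z^3 + x^2*y + 7*x*z - y

-x^4*y*z^2 + x^5*z + x^3*y^2*z + x^3*z^3 + 2*x^2*y*z^2 - 6*x^3*z - 2*x*y^2*z - 2*x*z^3 + x^2*y + 7*x*z - y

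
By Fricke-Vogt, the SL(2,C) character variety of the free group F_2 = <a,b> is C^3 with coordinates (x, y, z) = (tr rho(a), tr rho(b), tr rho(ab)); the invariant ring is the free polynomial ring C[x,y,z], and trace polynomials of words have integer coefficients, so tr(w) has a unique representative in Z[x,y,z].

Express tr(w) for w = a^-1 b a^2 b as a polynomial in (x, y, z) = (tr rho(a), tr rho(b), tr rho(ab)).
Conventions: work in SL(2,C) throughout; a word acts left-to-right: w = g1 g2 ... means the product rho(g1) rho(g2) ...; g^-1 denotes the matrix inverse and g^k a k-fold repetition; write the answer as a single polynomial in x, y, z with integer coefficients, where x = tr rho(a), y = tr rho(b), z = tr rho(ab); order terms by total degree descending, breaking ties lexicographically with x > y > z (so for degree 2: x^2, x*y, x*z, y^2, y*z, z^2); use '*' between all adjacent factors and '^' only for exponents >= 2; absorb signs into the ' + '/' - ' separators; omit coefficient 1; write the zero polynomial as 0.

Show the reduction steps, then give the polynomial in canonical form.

x^2*y*z - x^3 - x*y^2 - x*z^2 + y*z + 3*x

trace(a^2 b) = trace(a) trace(b a) - trace(b)  (reduce the a square) = x*z - y
trace(a^2) = trace(a) trace(a) - trace(1)  (reduce the a square) = x^2 - 2
trace(b a^2 b) = trace(b) trace(a^2 b) - trace(a^2)  (reduce the b square) = x*y*z - x^2 - y^2 + 2
trace(b a b a) = trace(a b) trace(a b) - trace(1)  (split on a) = z^2 - 2
trace(b a b) = trace(b) trace(a b) - trace(a)  (reduce the b square) = y*z - x
trace(b a^2 b a) = trace(a) trace(b a b a) - trace(b a b)  (reduce the a square) = x*z^2 - y*z - x
trace(a^-1 b a^2 b) = trace(b a^2 b) trace(a) - trace(b a^2 b a)  (eliminate a^-1) = x^2*y*z - x^3 - x*y^2 - x*z^2 + y*z + 3*x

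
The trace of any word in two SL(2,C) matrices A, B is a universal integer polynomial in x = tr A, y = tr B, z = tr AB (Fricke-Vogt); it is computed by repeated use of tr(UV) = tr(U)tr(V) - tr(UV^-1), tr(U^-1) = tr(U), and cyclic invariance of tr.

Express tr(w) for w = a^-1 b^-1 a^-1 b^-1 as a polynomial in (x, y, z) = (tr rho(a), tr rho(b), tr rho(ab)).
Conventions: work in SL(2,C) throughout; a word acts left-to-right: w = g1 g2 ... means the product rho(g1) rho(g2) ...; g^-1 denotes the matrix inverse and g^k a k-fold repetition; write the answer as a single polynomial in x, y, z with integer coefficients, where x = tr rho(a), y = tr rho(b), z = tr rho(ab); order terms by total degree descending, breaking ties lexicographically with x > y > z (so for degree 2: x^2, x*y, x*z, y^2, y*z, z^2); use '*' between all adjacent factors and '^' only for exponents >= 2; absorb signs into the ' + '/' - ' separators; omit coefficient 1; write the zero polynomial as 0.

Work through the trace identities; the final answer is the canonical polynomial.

z^2 - 2

next, tr(b^-1) = tr(b) = y
tr(b^-1 a) = tr(a) tr(b) - tr(a b) = x*y - z
tr(a^-1 b^-1) = tr(b^-1) tr(a) - tr(b^-1 a) = z
tr(a^-1 b^-1 a^-1) = tr(a^-1 b^-1) tr(a) - tr(a^-1 b^-1 a) = x*z - y
tr(b a b) = tr(b) tr(a b) - tr(a) = y*z - x
tr(b a b a) = tr(b a) tr(b a) - tr(1) = z^2 - 2
tr(a^-1 b a b) = tr(b a b) tr(a) - tr(b a b a) = x*y*z - x^2 - z^2 + 2
tr(b^-1 a^-1 b a) = tr(a^-1 b a) tr(b) - tr(a^-1 b a b) = -x*y*z + x^2 + y^2 + z^2 - 2
and tr(a^-1 b^-1 a^-1 b) = tr(b^-1 a^-1 b) tr(a) - tr(b^-1 a^-1 b a) = x*y*z - y^2 - z^2 + 2
and tr(a^-1 b^-1 a^-1 b^-1) = tr(a^-1 b^-1 a^-1) tr(b) - tr(a^-1 b^-1 a^-1 b) = z^2 - 2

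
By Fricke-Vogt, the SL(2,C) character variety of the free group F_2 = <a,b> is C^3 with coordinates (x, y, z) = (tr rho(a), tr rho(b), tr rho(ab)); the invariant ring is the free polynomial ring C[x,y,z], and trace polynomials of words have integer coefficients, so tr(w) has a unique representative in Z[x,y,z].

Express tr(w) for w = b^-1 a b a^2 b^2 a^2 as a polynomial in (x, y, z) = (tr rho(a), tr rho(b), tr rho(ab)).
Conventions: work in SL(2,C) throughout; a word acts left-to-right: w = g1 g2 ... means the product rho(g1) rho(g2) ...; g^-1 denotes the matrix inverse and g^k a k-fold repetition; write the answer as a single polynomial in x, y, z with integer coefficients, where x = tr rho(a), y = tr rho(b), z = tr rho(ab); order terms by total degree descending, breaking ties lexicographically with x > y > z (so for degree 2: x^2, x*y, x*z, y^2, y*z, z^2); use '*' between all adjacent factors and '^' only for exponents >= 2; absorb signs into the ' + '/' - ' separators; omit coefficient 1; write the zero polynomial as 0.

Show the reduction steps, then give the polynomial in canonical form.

x^3*y^2*z^2 - x^4*y*z - 2*x^2*y^3*z - x^2*y*z^3 + x^3*y^2 + x^3*z^2 + x*y^4 + x*y^2*z^2 + 3*x^2*y*z - x^3 - 4*x*y^2 - 2*x*z^2 + y*z + 3*x

tr(b a b a) = tr(b a) * tr(b a) - tr(1)   [split at repeated b] = z^2 - 2
reduce: tr(b a b) = tr(b) * tr(a b) - tr(a) = y*z - x
tr(b a^2 b a) = tr(a) * tr(b a b a) - tr(b a b) = x*z^2 - y*z - x
tr(a^2 b) = tr(a) * tr(b a) - tr(b) = x*z - y
tr(a^2) = tr(a) * tr(a) - tr(1) = x^2 - 2
tr(b a^2 b) = tr(b) * tr(a^2 b) - tr(a^2) = x*y*z - x^2 - y^2 + 2
tr(a^2 b a^2 b) = tr(a) * tr(b a^2 b a) - tr(b a^2 b) = x^2*z^2 - 2*x*y*z + y^2 - 2
tr(a^2 b a) = tr(a) * tr(b a^2) - tr(b a) = x^2*z - x*y - z
tr(a^2 b a^2) = tr(a) * tr(a^2 b a) - tr(a^2 b) = x^3*z - x^2*y - 2*x*z + y
tr(a b a^2 b^2 a) = tr(b) * tr(a^2 b a^2 b) - tr(a^2 b a^2) = x^2*y*z^2 - x^3*z - 2*x*y^2*z + x^2*y + y^3 + 2*x*z - 3*y
so tr(a b a^2 b^2) = tr(b) * tr(a b a^2 b) - tr(a b a^2) = x*y*z^2 - x^2*z - y^2*z + z
reduce: tr(a b a^2 b^2 a^2) = tr(a) * tr(a b a^2 b^2 a) - tr(a b a^2 b^2) = x^3*y*z^2 - x^4*z - 2*x^2*y^2*z + x^3*y + x*y^3 - x*y*z^2 + 3*x^2*z + y^2*z - 3*x*y - z
reduce: tr(b a b a b a) = tr(a b a b) * tr(a b) - tr(b a)   [split at repeated a] = z^3 - 3*z
tr(b a b a b) = tr(b) * tr(a b a b) - tr(a b a) = y*z^2 - x*z - y
reduce: tr(b a^2 b a b a) = tr(a) * tr(b a b a b a) - tr(b a b a b) = x*z^3 - y*z^2 - 2*x*z + y
tr(b a^2 b a b) = tr(b) * tr(a^2 b a b) - tr(a^2 b a) = x*y*z^2 - x^2*z - y^2*z + z
so tr(a^2 b a b a^2 b) = tr(a) * tr(b a^2 b a b a) - tr(b a^2 b a b) = x^2*z^3 - 2*x*y*z^2 - x^2*z + y^2*z + x*y - z
tr(b a b a^3) = tr(a) * tr(b a b a^2) - tr(b a b a) = x^2*z^2 - x*y*z - x^2 - z^2 + 2
tr(a^2 b a b a^2) = tr(a) * tr(b a b a^3) - tr(b a b a^2) = x^3*z^2 - x^2*y*z - x^3 - 2*x*z^2 + y*z + 3*x
reduce: tr(a b a^2 b^2 a^2 b) = tr(b) * tr(a^2 b a b a^2 b) - tr(a^2 b a b a^2) = x^2*y*z^3 - x^3*z^2 - 2*x*y^2*z^2 + y^3*z + x^3 + x*y^2 + 2*x*z^2 - 2*y*z - 3*x
so tr(b^-1 a b a^2 b^2 a^2) = tr(a b a^2 b^2 a^2) * tr(b) - tr(a b a^2 b^2 a^2 b) = x^3*y^2*z^2 - x^4*y*z - 2*x^2*y^3*z - x^2*y*z^3 + x^3*y^2 + x^3*z^2 + x*y^4 + x*y^2*z^2 + 3*x^2*y*z - x^3 - 4*x*y^2 - 2*x*z^2 + y*z + 3*x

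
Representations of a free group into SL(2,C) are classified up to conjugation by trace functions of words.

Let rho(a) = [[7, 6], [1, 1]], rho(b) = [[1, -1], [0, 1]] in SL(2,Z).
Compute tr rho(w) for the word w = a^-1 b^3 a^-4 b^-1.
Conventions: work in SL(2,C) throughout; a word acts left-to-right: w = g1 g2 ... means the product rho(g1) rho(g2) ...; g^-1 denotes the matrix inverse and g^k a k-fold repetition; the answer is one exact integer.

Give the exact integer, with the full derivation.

rho(a^-1) = [[1, -6], [-1, 7]]
... * rho(b) = [[1, -1], [0, 1]]  ->  [[1, -7], [-1, 8]]
... * rho(b) = [[1, -1], [0, 1]]  ->  [[1, -8], [-1, 9]]
... * rho(b) = [[1, -1], [0, 1]]  ->  [[1, -9], [-1, 10]]
... * rho(a^-1) = [[1, -6], [-1, 7]]  ->  [[10, -69], [-11, 76]]
... * rho(a^-1) = [[1, -6], [-1, 7]]  ->  [[79, -543], [-87, 598]]
... * rho(a^-1) = [[1, -6], [-1, 7]]  ->  [[622, -4275], [-685, 4708]]
... * rho(a^-1) = [[1, -6], [-1, 7]]  ->  [[4897, -33657], [-5393, 37066]]
... * rho(b^-1) = [[1, 1], [0, 1]]  ->  [[4897, -28760], [-5393, 31673]]
tr = 4897 + 31673 = 36570

36570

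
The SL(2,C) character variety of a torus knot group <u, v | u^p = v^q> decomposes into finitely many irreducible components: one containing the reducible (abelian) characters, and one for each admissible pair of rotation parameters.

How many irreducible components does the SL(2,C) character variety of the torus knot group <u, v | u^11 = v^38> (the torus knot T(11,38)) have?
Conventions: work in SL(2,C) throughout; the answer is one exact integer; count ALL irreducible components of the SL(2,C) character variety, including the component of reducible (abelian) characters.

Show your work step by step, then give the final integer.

186

For T(11,38): irreducibility forces the central element u^11 = v^38 to one of +I, -I.
So on each irreducible component the traces are pinned: tr(u) = 2*cos(pi*alpha/11) with 1 <= alpha <= 10, tr(v) = 2*cos(pi*beta/38) with 1 <= beta <= 37.
u^11 = (-1)^alpha I and v^38 = (-1)^beta I must agree, so alpha and beta have equal parity.
count pairs: odd alpha (5 choices) x odd beta (19), plus even alpha (5) x even beta (18): 5*19 + 5*18 = 185.
That is 185 components of irreducible characters, and with the reducible (abelian) component the total is 186.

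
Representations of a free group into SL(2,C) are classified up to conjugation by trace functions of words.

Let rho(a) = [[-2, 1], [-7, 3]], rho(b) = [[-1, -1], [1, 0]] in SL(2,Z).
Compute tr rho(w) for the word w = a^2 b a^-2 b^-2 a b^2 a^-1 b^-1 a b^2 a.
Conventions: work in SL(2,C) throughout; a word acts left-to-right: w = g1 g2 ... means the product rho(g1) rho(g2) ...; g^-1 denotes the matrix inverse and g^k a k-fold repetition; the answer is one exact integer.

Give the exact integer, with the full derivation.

-1090

rho(a) = [[-2, 1], [-7, 3]]
... * rho(a) = [[-2, 1], [-7, 3]]  ->  [[-3, 1], [-7, 2]]
... * rho(b) = [[-1, -1], [1, 0]]  ->  [[4, 3], [9, 7]]
... * rho(a^-1) = [[3, -1], [7, -2]]  ->  [[33, -10], [76, -23]]
... * rho(a^-1) = [[3, -1], [7, -2]]  ->  [[29, -13], [67, -30]]
... * rho(b^-1) = [[0, 1], [-1, -1]]  ->  [[13, 42], [30, 97]]
... * rho(b^-1) = [[0, 1], [-1, -1]]  ->  [[-42, -29], [-97, -67]]
... * rho(a) = [[-2, 1], [-7, 3]]  ->  [[287, -129], [663, -298]]
... * rho(b) = [[-1, -1], [1, 0]]  ->  [[-416, -287], [-961, -663]]
... * rho(b) = [[-1, -1], [1, 0]]  ->  [[129, 416], [298, 961]]
... * rho(a^-1) = [[3, -1], [7, -2]]  ->  [[3299, -961], [7621, -2220]]
... * rho(b^-1) = [[0, 1], [-1, -1]]  ->  [[961, 4260], [2220, 9841]]
... * rho(a) = [[-2, 1], [-7, 3]]  ->  [[-31742, 13741], [-73327, 31743]]
... * rho(b) = [[-1, -1], [1, 0]]  ->  [[45483, 31742], [105070, 73327]]
... * rho(b) = [[-1, -1], [1, 0]]  ->  [[-13741, -45483], [-31743, -105070]]
... * rho(a) = [[-2, 1], [-7, 3]]  ->  [[345863, -150190], [798976, -346953]]
tr = 345863 + -346953 = -1090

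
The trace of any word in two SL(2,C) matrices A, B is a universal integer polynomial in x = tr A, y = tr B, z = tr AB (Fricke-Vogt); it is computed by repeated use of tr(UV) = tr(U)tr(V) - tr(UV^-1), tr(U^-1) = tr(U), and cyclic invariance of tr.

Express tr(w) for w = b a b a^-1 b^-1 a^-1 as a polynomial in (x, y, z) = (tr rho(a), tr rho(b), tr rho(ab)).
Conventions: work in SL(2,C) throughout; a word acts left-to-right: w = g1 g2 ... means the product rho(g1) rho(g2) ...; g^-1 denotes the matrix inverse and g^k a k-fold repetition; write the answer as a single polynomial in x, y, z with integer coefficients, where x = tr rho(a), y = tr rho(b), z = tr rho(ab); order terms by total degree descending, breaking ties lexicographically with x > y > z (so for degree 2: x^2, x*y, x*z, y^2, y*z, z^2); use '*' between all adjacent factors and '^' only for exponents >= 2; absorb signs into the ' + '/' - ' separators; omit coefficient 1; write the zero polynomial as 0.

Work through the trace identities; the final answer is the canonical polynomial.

x*y*z^2 - x^2*z - y^2*z - z^3 + x*y + 3*z

trace(b a b) = trace(b) * trace(a b) - trace(a)   [square of b] = y*z - x
trace(b a b a) = trace(a b) * trace(a b) - trace(1)   [split at a repeated a] = z^2 - 2
trace(a^-1 b a b) = trace(b a b) * trace(a) - trace(b a b a)   [inverse elimination on a] = x*y*z - x^2 - z^2 + 2
trace(a^-1 b a b a^-1) = trace(a^-1 b a b) * trace(a) - trace(a^-1 b a b a)   [inverse elimination on a] = x^2*y*z - x^3 - x*z^2 - y*z + 3*x
trace(b a b^2) = trace(b) * trace(b a b) - trace(b a)   [square of b] = y^2*z - x*y - z
trace(a b a) = trace(a) * trace(b a) - trace(b)   [square of a] = x*z - y
trace(b a b^2 a) = trace(b) * trace(a b a b) - trace(a b a)   [square of b] = y*z^2 - x*z - y
trace(b a^-1 b a b) = trace(b a b^2) * trace(a) - trace(b a b^2 a)   [inverse elimination on a] = x*y^2*z - x^2*y - y*z^2 + y
trace(b a b a b a) = trace(b a b a) * trace(b a) - trace(a b)   [split at a repeated b] = z^3 - 3*z
trace(b a^-1 b a b a) = trace(b a b a b) * trace(a) - trace(b a b a b a)   [inverse elimination on a] = x*y*z^2 - x^2*z - z^3 - x*y + 3*z
trace(a^-1 b a b a^-1 b) = trace(b a^-1 b a b) * trace(a) - trace(b a^-1 b a b a)   [inverse elimination on a] = x^2*y^2*z - x^3*y - 2*x*y*z^2 + x^2*z + z^3 + 2*x*y - 3*z
trace(b a b a^-1 b^-1 a^-1) = trace(a^-1 b a b a^-1) * trace(b) - trace(a^-1 b a b a^-1 b)   [inverse elimination on b] = x*y*z^2 - x^2*z - y^2*z - z^3 + x*y + 3*z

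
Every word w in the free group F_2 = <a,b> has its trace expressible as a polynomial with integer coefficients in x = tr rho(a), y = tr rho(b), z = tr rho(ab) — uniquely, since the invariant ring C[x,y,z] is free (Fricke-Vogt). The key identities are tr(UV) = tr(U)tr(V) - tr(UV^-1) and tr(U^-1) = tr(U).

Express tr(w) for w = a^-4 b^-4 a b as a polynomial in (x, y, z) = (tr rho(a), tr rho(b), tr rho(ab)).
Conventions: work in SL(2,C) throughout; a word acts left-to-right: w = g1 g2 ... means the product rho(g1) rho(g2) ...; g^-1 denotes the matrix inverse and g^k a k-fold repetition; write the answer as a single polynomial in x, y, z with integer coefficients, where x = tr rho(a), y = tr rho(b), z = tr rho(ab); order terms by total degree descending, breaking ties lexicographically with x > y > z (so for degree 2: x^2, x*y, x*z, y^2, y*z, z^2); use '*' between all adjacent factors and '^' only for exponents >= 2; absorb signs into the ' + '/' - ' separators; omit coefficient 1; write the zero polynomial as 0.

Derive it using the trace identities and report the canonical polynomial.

-x^4*y^4*z + x^5*y^3 + x^3*y^5 + x^3*y^3*z^2 + 2*x^4*y^2*z + 2*x^2*y^4*z - 2*x^5*y - 8*x^3*y^3 - 2*x^3*y*z^2 - 2*x*y^5 - 2*x*y^3*z^2 - 3*x^2*y^2*z + 11*x^3*y + 11*x*y^3 + 4*x*y*z^2 - x^2*z - y^2*z - 12*x*y + z

tr(b a b) = tr(b) tr(a b) - tr(a) = y*z - x
tr(b a b a) = tr(a b) tr(a b) - tr(1) = z^2 - 2
tr(a b a^-1 b) = tr(b a b) tr(a) - tr(b a b a) = x*y*z - x^2 - z^2 + 2
tr(b^-1 a b a^-1) = tr(a b a^-1) tr(b) - tr(a b a^-1 b) = -x*y*z + x^2 + y^2 + z^2 - 2
tr(a^-1 b^-2 a b) = tr(b^-1 a b a^-1) tr(b) - tr(b^-1 a b a^-1 b) = -x*y^2*z + x^2*y + y^3 + y*z^2 - 3*y
and tr(b^-1 a) = tr(a) tr(b) - tr(a b) = x*y - z
next, tr(b^-2 a b a^-2) = tr(a^-1 b^-2 a b) tr(a) - tr(a^-1 b^-2 a b a) = -x^2*y^2*z + x^3*y + x*y^3 + x*y*z^2 - 4*x*y + z
next, tr(a^-2 b^-2 a b a^-1) = tr(b^-2 a b a^-2) tr(a) - tr(b^-2 a b a^-1) = -x^3*y^2*z + x^4*y + x^2*y^3 + x^2*y*z^2 + x*y^2*z - 5*x^2*y - y^3 - y*z^2 + x*z + 3*y
tr(b^-1 a b a^-4 b^-1) = tr(a^-2 b^-2 a b a^-1) tr(a) - tr(a^-2 b^-2 a b) = -x^4*y^2*z + x^5*y + x^3*y^3 + x^3*y*z^2 + 2*x^2*y^2*z - 6*x^3*y - 2*x*y^3 - 2*x*y*z^2 + x^2*z + 7*x*y - z
tr(a b a^-2 b) = tr(a^-1 b a b) tr(a) - tr(a^-1 b a b a) = x^2*y*z - x^3 - x*z^2 - y*z + 3*x
next, tr(a^-1 b^-1 a b a^-1) = tr(a b a^-2) tr(b) - tr(a b a^-2 b) = -x^2*y*z + x^3 + x*y^2 + x*z^2 - 3*x
tr(a^-3 b^-1 a b) = tr(a^-1 b^-1 a b a^-1) tr(a) - tr(a^-1 b^-1 a b) = -x^3*y*z + x^4 + x^2*y^2 + x^2*z^2 + x*y*z - 4*x^2 - y^2 - z^2 + 2
tr(b^-1 a b a^-4) = tr(a^-3 b^-1 a b) tr(a) - tr(a^-3 b^-1 a b a) = -x^4*y*z + x^5 + x^3*y^2 + x^3*z^2 + 2*x^2*y*z - 5*x^3 - 2*x*y^2 - 2*x*z^2 + 5*x
next, tr(a b a^-4 b^-3) = tr(b^-1 a b a^-4 b^-1) tr(b) - tr(b^-1 a b a^-4) = -x^4*y^3*z + x^5*y^2 + x^3*y^4 + x^3*y^2*z^2 + x^4*y*z + 2*x^2*y^3*z - x^5 - 7*x^3*y^2 - x^3*z^2 - 2*x*y^4 - 2*x*y^2*z^2 - x^2*y*z + 5*x^3 + 9*x*y^2 + 2*x*z^2 - y*z - 5*x
and tr(a^-4 b^-4 a b) = tr(a b a^-4 b^-3) tr(b) - tr(a b a^-4 b^-2) = -x^4*y^4*z + x^5*y^3 + x^3*y^5 + x^3*y^3*z^2 + 2*x^4*y^2*z + 2*x^2*y^4*z - 2*x^5*y - 8*x^3*y^3 - 2*x^3*y*z^2 - 2*x*y^5 - 2*x*y^3*z^2 - 3*x^2*y^2*z + 11*x^3*y + 11*x*y^3 + 4*x*y*z^2 - x^2*z - y^2*z - 12*x*y + z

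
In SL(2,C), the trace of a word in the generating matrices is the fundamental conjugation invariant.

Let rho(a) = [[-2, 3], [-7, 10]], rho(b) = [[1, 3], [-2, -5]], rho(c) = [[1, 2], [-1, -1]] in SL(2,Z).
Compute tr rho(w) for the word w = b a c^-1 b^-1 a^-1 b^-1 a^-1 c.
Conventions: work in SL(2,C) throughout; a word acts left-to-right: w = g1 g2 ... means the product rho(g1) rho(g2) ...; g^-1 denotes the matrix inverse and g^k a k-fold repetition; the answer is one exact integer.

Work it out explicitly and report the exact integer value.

-378331

rho(b) = [[1, 3], [-2, -5]]
... * rho(a) = [[-2, 3], [-7, 10]]  ->  [[-23, 33], [39, -56]]
... * rho(c^-1) = [[-1, -2], [1, 1]]  ->  [[56, 79], [-95, -134]]
... * rho(b^-1) = [[-5, -3], [2, 1]]  ->  [[-122, -89], [207, 151]]
... * rho(a^-1) = [[10, -3], [7, -2]]  ->  [[-1843, 544], [3127, -923]]
... * rho(b^-1) = [[-5, -3], [2, 1]]  ->  [[10303, 6073], [-17481, -10304]]
... * rho(a^-1) = [[10, -3], [7, -2]]  ->  [[145541, -43055], [-246938, 73051]]
... * rho(c) = [[1, 2], [-1, -1]]  ->  [[188596, 334137], [-319989, -566927]]
tr = 188596 + -566927 = -378331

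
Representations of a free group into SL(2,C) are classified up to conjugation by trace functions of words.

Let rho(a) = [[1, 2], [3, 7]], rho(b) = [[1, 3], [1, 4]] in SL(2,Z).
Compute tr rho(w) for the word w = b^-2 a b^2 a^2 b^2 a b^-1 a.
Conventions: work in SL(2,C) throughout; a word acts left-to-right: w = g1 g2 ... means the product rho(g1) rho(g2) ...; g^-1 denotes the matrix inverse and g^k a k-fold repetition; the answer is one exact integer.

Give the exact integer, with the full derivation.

-60480

rho(b^-1) = [[4, -3], [-1, 1]]
... * rho(b^-1) = [[4, -3], [-1, 1]]  ->  [[19, -15], [-5, 4]]
... * rho(a) = [[1, 2], [3, 7]]  ->  [[-26, -67], [7, 18]]
... * rho(b) = [[1, 3], [1, 4]]  ->  [[-93, -346], [25, 93]]
... * rho(b) = [[1, 3], [1, 4]]  ->  [[-439, -1663], [118, 447]]
... * rho(a) = [[1, 2], [3, 7]]  ->  [[-5428, -12519], [1459, 3365]]
... * rho(a) = [[1, 2], [3, 7]]  ->  [[-42985, -98489], [11554, 26473]]
... * rho(b) = [[1, 3], [1, 4]]  ->  [[-141474, -522911], [38027, 140554]]
... * rho(b) = [[1, 3], [1, 4]]  ->  [[-664385, -2516066], [178581, 676297]]
... * rho(a) = [[1, 2], [3, 7]]  ->  [[-8212583, -18941232], [2207472, 5091241]]
... * rho(b^-1) = [[4, -3], [-1, 1]]  ->  [[-13909100, 5696517], [3738647, -1531175]]
... * rho(a) = [[1, 2], [3, 7]]  ->  [[3180451, 12057419], [-854878, -3240931]]
tr = 3180451 + -3240931 = -60480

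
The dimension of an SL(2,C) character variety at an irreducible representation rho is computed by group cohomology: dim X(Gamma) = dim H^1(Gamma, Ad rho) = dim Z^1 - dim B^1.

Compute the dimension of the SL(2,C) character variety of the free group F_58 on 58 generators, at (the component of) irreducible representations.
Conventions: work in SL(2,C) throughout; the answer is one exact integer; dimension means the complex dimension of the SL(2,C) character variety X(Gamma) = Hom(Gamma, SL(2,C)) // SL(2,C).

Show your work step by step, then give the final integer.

171

The free group F_58: 58 generators, no relators.
So Z^1 = (sl_2)^58 in full: dim Z^1 = 174.
dim B^1 = 3: the coboundary map is injective because an irreducible image has centralizer 0 in sl_2.
Therefore dim X = 174 - 3 = 171.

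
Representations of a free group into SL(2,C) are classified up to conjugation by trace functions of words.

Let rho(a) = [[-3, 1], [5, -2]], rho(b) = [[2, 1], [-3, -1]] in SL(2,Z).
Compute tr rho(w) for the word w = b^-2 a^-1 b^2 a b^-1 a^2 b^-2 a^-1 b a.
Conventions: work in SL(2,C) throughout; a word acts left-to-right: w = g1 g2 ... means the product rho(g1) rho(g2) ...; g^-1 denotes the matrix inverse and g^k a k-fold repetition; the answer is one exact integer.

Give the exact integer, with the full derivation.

4311

rho(b^-1) = [[-1, -1], [3, 2]]
... * rho(b^-1) = [[-1, -1], [3, 2]]  ->  [[-2, -1], [3, 1]]
... * rho(a^-1) = [[-2, -1], [-5, -3]]  ->  [[9, 5], [-11, -6]]
... * rho(b) = [[2, 1], [-3, -1]]  ->  [[3, 4], [-4, -5]]
... * rho(b) = [[2, 1], [-3, -1]]  ->  [[-6, -1], [7, 1]]
... * rho(a) = [[-3, 1], [5, -2]]  ->  [[13, -4], [-16, 5]]
... * rho(b^-1) = [[-1, -1], [3, 2]]  ->  [[-25, -21], [31, 26]]
... * rho(a) = [[-3, 1], [5, -2]]  ->  [[-30, 17], [37, -21]]
... * rho(a) = [[-3, 1], [5, -2]]  ->  [[175, -64], [-216, 79]]
... * rho(b^-1) = [[-1, -1], [3, 2]]  ->  [[-367, -303], [453, 374]]
... * rho(b^-1) = [[-1, -1], [3, 2]]  ->  [[-542, -239], [669, 295]]
... * rho(a^-1) = [[-2, -1], [-5, -3]]  ->  [[2279, 1259], [-2813, -1554]]
... * rho(b) = [[2, 1], [-3, -1]]  ->  [[781, 1020], [-964, -1259]]
... * rho(a) = [[-3, 1], [5, -2]]  ->  [[2757, -1259], [-3403, 1554]]
tr = 2757 + 1554 = 4311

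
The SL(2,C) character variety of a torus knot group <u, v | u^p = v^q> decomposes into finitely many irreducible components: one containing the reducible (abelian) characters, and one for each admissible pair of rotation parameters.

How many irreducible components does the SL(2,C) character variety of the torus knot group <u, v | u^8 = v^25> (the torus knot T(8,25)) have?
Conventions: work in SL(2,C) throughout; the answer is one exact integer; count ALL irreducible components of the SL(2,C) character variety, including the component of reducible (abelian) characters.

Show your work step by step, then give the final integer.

85

For T(8,25): irreducibility forces the central element u^8 = v^25 to one of +I, -I.
This locks tr(u) to 2*cos(pi*alpha/8), alpha in 1..7, and tr(v) to 2*cos(pi*beta/25), beta in 1..24, on each component of irreducible characters.
Consistency of u^8 = (-1)^alpha I with v^25 = (-1)^beta I forces alpha = beta (mod 2).
Enumerate parity-matched pairs: 4*12 odd-odd plus 3*12 even-even gives 84.
Total: 84 irreducible-character components + 1 reducible (abelian) component = 85.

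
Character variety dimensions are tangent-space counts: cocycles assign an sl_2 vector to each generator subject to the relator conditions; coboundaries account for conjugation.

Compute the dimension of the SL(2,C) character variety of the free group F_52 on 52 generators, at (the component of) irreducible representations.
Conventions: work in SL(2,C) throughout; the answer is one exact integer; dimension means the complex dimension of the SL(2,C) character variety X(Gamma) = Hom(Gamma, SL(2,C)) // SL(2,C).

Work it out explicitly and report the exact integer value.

153

The free group F_52: 52 generators, no relators.
So Z^1 = (sl_2)^52 in full: dim Z^1 = 156.
dim B^1 = 3: the coboundary map is injective because an irreducible image has centralizer 0 in sl_2.
dim H^1 = 156 - 3 = 153, which is dim X.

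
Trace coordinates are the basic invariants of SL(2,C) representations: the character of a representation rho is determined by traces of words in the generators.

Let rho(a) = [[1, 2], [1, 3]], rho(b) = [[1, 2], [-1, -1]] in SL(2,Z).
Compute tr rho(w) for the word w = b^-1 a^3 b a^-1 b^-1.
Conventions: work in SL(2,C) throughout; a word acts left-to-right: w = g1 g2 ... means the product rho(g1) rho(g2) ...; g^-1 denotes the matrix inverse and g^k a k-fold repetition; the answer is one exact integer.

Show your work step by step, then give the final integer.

rho(b^-1) = [[-1, -2], [1, 1]]
... * rho(a) = [[1, 2], [1, 3]]  ->  [[-3, -8], [2, 5]]
... * rho(a) = [[1, 2], [1, 3]]  ->  [[-11, -30], [7, 19]]
... * rho(a) = [[1, 2], [1, 3]]  ->  [[-41, -112], [26, 71]]
... * rho(b) = [[1, 2], [-1, -1]]  ->  [[71, 30], [-45, -19]]
... * rho(a^-1) = [[3, -2], [-1, 1]]  ->  [[183, -112], [-116, 71]]
... * rho(b^-1) = [[-1, -2], [1, 1]]  ->  [[-295, -478], [187, 303]]
tr = -295 + 303 = 8

8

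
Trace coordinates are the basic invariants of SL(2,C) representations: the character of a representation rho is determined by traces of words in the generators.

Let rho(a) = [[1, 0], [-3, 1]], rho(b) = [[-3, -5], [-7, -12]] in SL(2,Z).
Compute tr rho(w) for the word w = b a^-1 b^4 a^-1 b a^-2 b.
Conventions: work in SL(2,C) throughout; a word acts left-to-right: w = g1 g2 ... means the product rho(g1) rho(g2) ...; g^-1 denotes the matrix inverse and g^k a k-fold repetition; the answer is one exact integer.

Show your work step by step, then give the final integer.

rho(b) = [[-3, -5], [-7, -12]]
... * rho(a^-1) = [[1, 0], [3, 1]]  ->  [[-18, -5], [-43, -12]]
... * rho(b) = [[-3, -5], [-7, -12]]  ->  [[89, 150], [213, 359]]
... * rho(b) = [[-3, -5], [-7, -12]]  ->  [[-1317, -2245], [-3152, -5373]]
... * rho(b) = [[-3, -5], [-7, -12]]  ->  [[19666, 33525], [47067, 80236]]
... * rho(b) = [[-3, -5], [-7, -12]]  ->  [[-293673, -500630], [-702853, -1198167]]
... * rho(a^-1) = [[1, 0], [3, 1]]  ->  [[-1795563, -500630], [-4297354, -1198167]]
... * rho(b) = [[-3, -5], [-7, -12]]  ->  [[8891099, 14985375], [21279231, 35864774]]
... * rho(a^-1) = [[1, 0], [3, 1]]  ->  [[53847224, 14985375], [128873553, 35864774]]
... * rho(a^-1) = [[1, 0], [3, 1]]  ->  [[98803349, 14985375], [236467875, 35864774]]
... * rho(b) = [[-3, -5], [-7, -12]]  ->  [[-401307672, -673841245], [-960457043, -1612716663]]
tr = -401307672 + -1612716663 = -2014024335

-2014024335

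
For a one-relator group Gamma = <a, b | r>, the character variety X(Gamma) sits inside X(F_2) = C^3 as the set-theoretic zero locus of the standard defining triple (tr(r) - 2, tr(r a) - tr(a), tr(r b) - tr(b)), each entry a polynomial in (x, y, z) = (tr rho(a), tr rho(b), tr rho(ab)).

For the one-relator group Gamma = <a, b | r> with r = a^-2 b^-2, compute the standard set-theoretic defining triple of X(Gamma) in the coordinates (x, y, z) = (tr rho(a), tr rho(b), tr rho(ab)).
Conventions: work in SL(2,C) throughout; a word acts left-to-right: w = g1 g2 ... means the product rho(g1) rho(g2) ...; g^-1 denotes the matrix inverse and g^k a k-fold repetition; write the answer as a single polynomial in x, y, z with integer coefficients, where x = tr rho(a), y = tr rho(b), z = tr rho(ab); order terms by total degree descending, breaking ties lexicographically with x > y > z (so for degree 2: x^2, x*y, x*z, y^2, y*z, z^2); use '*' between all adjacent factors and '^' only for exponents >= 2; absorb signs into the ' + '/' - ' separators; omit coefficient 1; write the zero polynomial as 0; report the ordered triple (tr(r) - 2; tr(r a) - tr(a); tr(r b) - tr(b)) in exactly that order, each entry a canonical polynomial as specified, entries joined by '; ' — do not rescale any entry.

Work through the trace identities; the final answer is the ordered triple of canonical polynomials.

x*y*z - x^2 - y^2; y*z - 2*x; x*z - 2*y

tr(b^-1) = tr(b) = y
tr(b^-1 a) = tr(a) * tr(b) - tr(a b)   [inverse elimination on b] = x*y - z
apply: tr(a^-1 b^-1) = tr(b^-1) * tr(a) - tr(b^-1 a)   [inverse elimination on a] = z
apply: tr(b^-1 a^-2) = tr(a^-1 b^-1) * tr(a) - tr(a^-1 b^-1 a)   [inverse elimination on a] = x*z - y
apply: tr(a^-2) = tr(a^-1) * tr(a) - tr(1)   [inverse elimination on a] = x^2 - 2
use: tr(a^-2 b^-2) = tr(b^-1 a^-2) * tr(b) - tr(b^-1 a^-2 b)   [inverse elimination on b] = x*y*z - x^2 - y^2 + 2
tr(b^-2) = tr(b^-1) * tr(b) - tr(1)   [inverse elimination on b] = y^2 - 2
use: tr(b^-2 a) = tr(b^-1 a) * tr(b) - tr(b^-1 a b)   [inverse elimination on b] = x*y^2 - y*z - x
tr(a^-1 b^-2) = tr(b^-2) * tr(a) - tr(b^-2 a)   [inverse elimination on a] = y*z - x
assemble the triple (tr(r) - 2; tr(r a) - x; tr(r b) - y)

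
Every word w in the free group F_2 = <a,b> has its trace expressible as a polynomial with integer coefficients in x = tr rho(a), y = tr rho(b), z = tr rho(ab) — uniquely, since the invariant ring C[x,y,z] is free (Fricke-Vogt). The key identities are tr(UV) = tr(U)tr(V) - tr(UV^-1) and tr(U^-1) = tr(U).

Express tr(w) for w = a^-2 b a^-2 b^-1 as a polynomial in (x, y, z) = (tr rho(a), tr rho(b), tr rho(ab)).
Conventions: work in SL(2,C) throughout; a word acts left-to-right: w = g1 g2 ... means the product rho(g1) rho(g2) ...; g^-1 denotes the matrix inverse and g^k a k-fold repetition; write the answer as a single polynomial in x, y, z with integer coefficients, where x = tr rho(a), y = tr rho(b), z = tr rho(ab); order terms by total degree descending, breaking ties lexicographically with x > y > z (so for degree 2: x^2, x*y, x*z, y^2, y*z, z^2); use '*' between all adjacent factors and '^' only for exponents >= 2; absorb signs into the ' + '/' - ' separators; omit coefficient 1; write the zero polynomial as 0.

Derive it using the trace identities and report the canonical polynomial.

tr(a^-1 b) = tr(b) * tr(a) - tr(b a)   [inverse elimination on a] = x*y - z
tr(a^-1 b a^-1) = tr(a^-1 b) * tr(a) - tr(a^-1 b a)   [inverse elimination on a] = x^2*y - x*z - y
tr(b^2) = tr(b) * tr(b) - tr(1)   [square of b] = y^2 - 2
tr(b^2 a) = tr(b) * tr(a b) - tr(a)   [square of b] = y*z - x
tr(b a^-1 b) = tr(b^2) * tr(a) - tr(b^2 a)   [inverse elimination on a] = x*y^2 - y*z - x
tr(b a b a) = tr(b a) * tr(b a) - tr(1)   [split at a repeated b] = z^2 - 2
tr(b a^-1 b a) = tr(b a b) * tr(a) - tr(b a b a)   [inverse elimination on a] = x*y*z - x^2 - z^2 + 2
tr(a^-1 b a^-1 b) = tr(b a^-1 b) * tr(a) - tr(b a^-1 b a)   [inverse elimination on a] = x^2*y^2 - 2*x*y*z + z^2 - 2
tr(b a^-1 b^-1 a^-1) = tr(a^-1 b a^-1) * tr(b) - tr(a^-1 b a^-1 b)   [inverse elimination on b] = x*y*z - y^2 - z^2 + 2
tr(a^-1 b^-1 a^-2 b) = tr(b a^-1 b^-1 a^-1) * tr(a) - tr(b a^-1 b^-1)   [inverse elimination on a] = x^2*y*z - x*y^2 - x*z^2 + x
tr(a^-2) = tr(a^-1) * tr(a) - tr(1)   [inverse elimination on a] = x^2 - 2
tr(a^-2 b a^-2 b^-1) = tr(a^-1 b^-1 a^-2 b) * tr(a) - tr(a^-1 b^-1 a^-2 b a)   [inverse elimination on a] = x^3*y*z - x^2*y^2 - x^2*z^2 + 2

x^3*y*z - x^2*y^2 - x^2*z^2 + 2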